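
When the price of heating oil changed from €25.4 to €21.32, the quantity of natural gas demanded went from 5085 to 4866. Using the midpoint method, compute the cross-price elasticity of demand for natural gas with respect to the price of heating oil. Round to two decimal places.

%ΔQ_x = (4866 − 5085)/[(5085+4866)/2] = -219/4975.5 ≈ -0.0440.
%ΔP_y = (21.32 − 25.4)/[(25.4+21.32)/2] ≈ -0.1747.
E_xy = -0.0440/-0.1747 ≈ 0.25.
E_xy > 0, so natural gas and heating oil are substitutes.

0.25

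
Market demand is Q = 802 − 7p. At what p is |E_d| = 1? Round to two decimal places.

For linear demand Q = a − bp, E = −bp/(a − bp). |E| = 1 ⇒ bp = a − bp ⇒ p = a/(2b).
p = 802/(2·7) ≈ 57.29.

57.29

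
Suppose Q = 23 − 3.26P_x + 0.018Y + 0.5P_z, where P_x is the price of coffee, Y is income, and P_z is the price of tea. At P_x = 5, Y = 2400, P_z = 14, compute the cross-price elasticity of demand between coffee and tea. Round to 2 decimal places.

0.12

At the given point, Q = 23 − 3.26(5) + 0.018(2400) + 0.5(14) = 23 − 16.3 + 43.2 + 7 = 56.9.
∂Q/∂P_z = +0.5, so E_xy = 0.5·(14/56.9) ≈ 0.12.
E_xy > 0: the goods are substitutes.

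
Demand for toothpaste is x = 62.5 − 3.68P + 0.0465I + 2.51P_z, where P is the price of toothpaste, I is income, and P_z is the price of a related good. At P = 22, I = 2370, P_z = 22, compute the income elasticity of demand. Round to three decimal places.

0.750

Evaluating quantity at (P, I, P_z) gives x = 62.5 − 3.68(22) + 0.0465(2370) + 2.51(22) = 62.5 − 80.96 + 110.205 + 55.22 = 146.965.
∂x/∂I = +0.0465, so E_I = 0.0465·(2370/146.965) ≈ 0.750.
E_I ∈ (0,1): normal good (necessity).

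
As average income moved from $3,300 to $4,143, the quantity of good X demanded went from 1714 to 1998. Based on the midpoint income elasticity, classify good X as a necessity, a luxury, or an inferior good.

necessity

%ΔQ = (1998 − 1714)/[(1714+1998)/2] = 284/1856 ≈ 0.1530.
%ΔI = (4,143 − 3,300)/[(3,300+4,143)/2] = 843/3721.5 ≈ 0.2265.
E_I = %ΔQ/%ΔI ≈ 0.676.
E_I ∈ (0,1): normal good (necessity).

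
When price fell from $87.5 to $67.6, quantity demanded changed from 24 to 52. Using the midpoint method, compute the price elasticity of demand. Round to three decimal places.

-2.871

%ΔQ = (52 − 24)/[(24 + 52)/2] = 28/38 ≈ 0.7368.
%Δp = (67.6 − 87.5)/[(87.5 + 67.6)/2] = -19.9/77.55 ≈ -0.2566.
Arc elasticity E = %ΔQ/%Δp ≈ 0.7368/-0.2566 ≈ -2.871.
|E| > 1: demand is elastic over this range.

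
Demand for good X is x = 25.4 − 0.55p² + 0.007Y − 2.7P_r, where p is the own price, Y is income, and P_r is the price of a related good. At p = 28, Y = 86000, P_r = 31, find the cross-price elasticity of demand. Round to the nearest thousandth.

x = 25.4 − 0.55(28)² + 0.007(86000) − 2.7(31) = 25.4 − 431.2 + 602 − 83.7 = 112.5.
∂x/∂P_r = −2.7, so E_xy = -2.7·(31/112.5) ≈ -0.744.
E_xy < 0: the goods are complements.

-0.744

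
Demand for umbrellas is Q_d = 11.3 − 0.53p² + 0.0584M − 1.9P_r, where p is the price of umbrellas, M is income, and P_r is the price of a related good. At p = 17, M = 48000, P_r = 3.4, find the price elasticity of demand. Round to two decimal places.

-0.12

Q_d = 11.3 − 0.53(17)² + 0.0584(48000) − 1.9(3.4) = 11.3 − 153.17 + 2803.2 − 6.46 = 2654.87.
∂Q_d/∂p = −2·0.53·p = -18.02, so E_p = -18.02·(17/2654.87) ≈ -0.12.
|E_p| < 1: demand is inelastic.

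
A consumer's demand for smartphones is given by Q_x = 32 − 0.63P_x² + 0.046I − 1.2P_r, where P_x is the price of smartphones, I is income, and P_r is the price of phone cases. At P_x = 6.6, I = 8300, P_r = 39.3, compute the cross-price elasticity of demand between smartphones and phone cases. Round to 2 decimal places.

-0.14

At the given point, Q_x = 32 − 0.63(6.6)² + 0.046(8300) − 1.2(39.3) = 32 − 27.4428 + 381.8 − 47.16 = 339.1972.
∂Q_x/∂P_r = −1.2, so E_xy = -1.2·(39.3/339.1972) ≈ -0.14.
E_xy < 0: the goods are complements.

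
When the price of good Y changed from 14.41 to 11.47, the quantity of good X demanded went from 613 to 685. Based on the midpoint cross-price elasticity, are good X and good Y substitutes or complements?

complements

%ΔQ_x = (685 − 613)/[(613+685)/2] = 72/649 ≈ 0.1109.
%ΔP_y = (11.47 − 14.41)/[(14.41+11.47)/2] ≈ -0.2272.
E_xy = 0.1109/-0.2272 ≈ -0.488.
E_xy < 0, so the goods are complements.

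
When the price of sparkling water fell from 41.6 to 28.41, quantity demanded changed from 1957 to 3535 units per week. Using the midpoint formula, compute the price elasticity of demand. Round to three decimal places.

%Δq = (3535 − 1957)/[(1957 + 3535)/2] = 1578/2746 ≈ 0.5747.
%Δp = (28.41 − 41.6)/[(41.6 + 28.41)/2] = -13.19/35.005 ≈ -0.3768.
Arc elasticity E = %Δq/%Δp ≈ 0.5747/-0.3768 ≈ -1.525.
|E| > 1: demand is elastic over this range.

-1.525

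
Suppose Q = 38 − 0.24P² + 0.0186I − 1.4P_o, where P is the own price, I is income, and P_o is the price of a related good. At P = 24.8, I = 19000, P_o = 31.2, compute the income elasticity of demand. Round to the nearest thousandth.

At the given point, Q = 38 − 0.24(24.8)² + 0.0186(19000) − 1.4(31.2) = 38 − 147.6096 + 353.4 − 43.68 = 200.1104.
∂Q/∂I = +0.0186, so E_I = 0.0186·(19000/200.1104) ≈ 1.766.
E_I > 1: normal good (luxury).

1.766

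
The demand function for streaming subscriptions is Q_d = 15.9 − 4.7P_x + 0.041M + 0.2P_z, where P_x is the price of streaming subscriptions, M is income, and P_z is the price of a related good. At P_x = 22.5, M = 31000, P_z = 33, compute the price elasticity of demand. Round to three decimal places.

Substituting, Q_d = 15.9 − 4.7(22.5) + 0.041(31000) + 0.2(33) = 15.9 − 105.75 + 1271 + 6.6 = 1187.75.
∂Q_d/∂P_x = −4.7, so E_p = (−4.7)·(22.5/1187.75) ≈ -0.089.
|E_p| < 1: demand is inelastic.

-0.089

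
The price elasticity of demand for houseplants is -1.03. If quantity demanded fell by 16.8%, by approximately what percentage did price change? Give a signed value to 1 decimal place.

%ΔQ ≈ E × %ΔP ⇒ %ΔP = %ΔQ / E = (-16.8%)/(-1.03) ≈ 16.3%.

16.3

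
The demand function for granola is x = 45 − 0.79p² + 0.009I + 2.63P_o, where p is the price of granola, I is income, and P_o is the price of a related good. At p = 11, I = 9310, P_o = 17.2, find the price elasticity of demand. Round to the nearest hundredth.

Substituting, x = 45 − 0.79(11)² + 0.009(9310) + 2.63(17.2) = 45 − 95.59 + 83.79 + 45.236 = 78.436.
∂x/∂p = −2·0.79·p = -17.38, so E_p = -17.38·(11/78.436) ≈ -2.44.
|E_p| > 1: demand is elastic.

-2.44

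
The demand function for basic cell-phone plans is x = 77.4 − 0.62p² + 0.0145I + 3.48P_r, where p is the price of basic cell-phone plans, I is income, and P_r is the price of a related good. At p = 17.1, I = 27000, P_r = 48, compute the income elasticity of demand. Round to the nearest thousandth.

0.861

Substituting, x = 77.4 − 0.62(17.1)² + 0.0145(27000) + 3.48(48) = 77.4 − 181.2942 + 391.5 + 167.04 = 454.6458.
∂x/∂I = +0.0145, so E_I = 0.0145·(27000/454.6458) ≈ 0.861.
E_I ∈ (0,1): normal good (necessity).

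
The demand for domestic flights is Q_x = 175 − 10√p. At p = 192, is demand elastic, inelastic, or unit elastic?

At p = 192, Q_x = 36.4359.
dQ_x/dp = −10/(2√p) = −10/(2·13.8564).
Point elasticity E = (dQ_x/dp)·(p/Q_x) = -0.3608 × 192/36.4359 ≈ -1.901.
|E| ≈ 1.901 > 1, so demand is elastic.

elastic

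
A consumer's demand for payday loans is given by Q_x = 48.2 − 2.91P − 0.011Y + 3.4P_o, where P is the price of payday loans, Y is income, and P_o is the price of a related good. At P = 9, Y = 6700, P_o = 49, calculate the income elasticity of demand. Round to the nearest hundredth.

-0.64

Evaluating quantity at (P, Y, P_o) gives Q_x = 48.2 − 2.91(9) − 0.011(6700) + 3.4(49) = 48.2 − 26.19 − 73.7 + 166.6 = 114.91.
∂Q_x/∂Y = −0.011, so E_I = -0.011·(6700/114.91) ≈ -0.64.
E_I < 0: inferior good.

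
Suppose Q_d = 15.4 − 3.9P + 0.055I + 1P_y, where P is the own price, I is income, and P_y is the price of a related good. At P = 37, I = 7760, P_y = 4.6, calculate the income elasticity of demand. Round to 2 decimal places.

1.41

Evaluating quantity at (P, I, P_y) gives Q_d = 15.4 − 3.9(37) + 0.055(7760) + 1(4.6) = 15.4 − 144.3 + 426.8 + 4.6 = 302.5.
∂Q_d/∂I = +0.055, so E_I = 0.055·(7760/302.5) ≈ 1.41.
E_I > 1: normal good (luxury).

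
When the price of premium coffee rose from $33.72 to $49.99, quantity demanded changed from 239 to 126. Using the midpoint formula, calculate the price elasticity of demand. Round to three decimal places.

%ΔQ = (126 − 239)/[(239 + 126)/2] = -113/182.5 ≈ -0.6192.
%ΔP = (49.99 − 33.72)/[(33.72 + 49.99)/2] = 16.27/41.855 ≈ 0.3887.
Arc elasticity E = %ΔQ/%ΔP ≈ -0.6192/0.3887 ≈ -1.593.
|E| > 1: demand is elastic over this range.

-1.593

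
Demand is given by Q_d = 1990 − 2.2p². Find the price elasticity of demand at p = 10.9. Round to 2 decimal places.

At p = 10.9, Q_d = 1728.618.
dQ_d/dp = −2·2.2·p = −47.96.
Point elasticity E = (dQ_d/dp)·(p/Q_d) = -47.96 × 10.9/1728.618 ≈ -0.30.
|E| < 1, so demand is inelastic at this price.

-0.30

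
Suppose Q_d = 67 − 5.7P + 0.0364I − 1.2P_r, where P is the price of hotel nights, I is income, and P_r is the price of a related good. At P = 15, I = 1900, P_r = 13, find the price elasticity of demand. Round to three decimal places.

-2.439

Evaluating quantity at (P, I, P_r) gives Q_d = 67 − 5.7(15) + 0.0364(1900) − 1.2(13) = 67 − 85.5 + 69.16 − 15.6 = 35.06.
∂Q_d/∂P = −5.7, so E_p = (−5.7)·(15/35.06) ≈ -2.439.
|E_p| > 1: demand is elastic.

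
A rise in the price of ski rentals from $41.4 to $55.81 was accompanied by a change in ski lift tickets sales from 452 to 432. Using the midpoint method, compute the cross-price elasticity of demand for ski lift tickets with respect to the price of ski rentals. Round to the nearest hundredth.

%ΔQ_x = (432 − 452)/[(452+432)/2] = -20/442 ≈ -0.0452.
%ΔP_y = (55.81 − 41.4)/[(41.4+55.81)/2] ≈ 0.2965.
E_xy = -0.0452/0.2965 ≈ -0.15.
E_xy < 0, so ski lift tickets and ski rentals are complements.

-0.15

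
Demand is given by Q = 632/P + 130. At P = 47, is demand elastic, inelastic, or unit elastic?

inelastic

At P = 47, Q = 143.4468.
dQ/dP = −632/P² = −0.2861.
Point elasticity E = (dQ/dP)·(P/Q) = -0.2861 × 47/143.4468 ≈ -0.094.
|E| ≈ 0.094 < 1, so demand is inelastic.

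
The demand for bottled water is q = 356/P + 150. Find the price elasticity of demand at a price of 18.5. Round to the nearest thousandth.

-0.114

At P = 18.5, q = 169.2432.
dq/dP = −356/P² = −1.0402.
Point elasticity E = (dq/dP)·(P/q) = -1.0402 × 18.5/169.2432 ≈ -0.114.
|E| < 1, so demand is inelastic at this price.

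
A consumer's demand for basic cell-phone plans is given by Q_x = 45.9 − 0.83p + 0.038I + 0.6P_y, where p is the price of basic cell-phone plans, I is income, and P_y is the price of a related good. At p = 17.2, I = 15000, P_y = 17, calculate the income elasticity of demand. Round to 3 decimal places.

Q_x = 45.9 − 0.83(17.2) + 0.038(15000) + 0.6(17) = 45.9 − 14.276 + 570 + 10.2 = 611.824.
∂Q_x/∂I = +0.038, so E_I = 0.038·(15000/611.824) ≈ 0.932.
E_I ∈ (0,1): normal good (necessity).

0.932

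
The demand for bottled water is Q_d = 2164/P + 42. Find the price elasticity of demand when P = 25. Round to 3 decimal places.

At P = 25, Q_d = 128.56.
dQ_d/dP = −2164/P² = −3.4624.
Point elasticity E = (dQ_d/dP)·(P/Q_d) = -3.4624 × 25/128.56 ≈ -0.673.
|E| < 1, so demand is inelastic at this price.

-0.673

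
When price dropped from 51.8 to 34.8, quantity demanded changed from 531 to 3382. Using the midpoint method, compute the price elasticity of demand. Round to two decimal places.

%ΔQ = (3382 − 531)/[(531 + 3382)/2] = 2851/1956.5 ≈ 1.4572.
%ΔP = (34.8 − 51.8)/[(51.8 + 34.8)/2] = -17/43.3 ≈ -0.3926.
Arc elasticity E = %ΔQ/%ΔP ≈ 1.4572/-0.3926 ≈ -3.71.
|E| > 1: demand is elastic over this range.

-3.71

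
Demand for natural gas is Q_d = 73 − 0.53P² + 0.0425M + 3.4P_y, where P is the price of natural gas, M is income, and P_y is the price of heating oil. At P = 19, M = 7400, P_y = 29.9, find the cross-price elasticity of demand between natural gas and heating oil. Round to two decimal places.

First evaluate Q_d: 73 − 0.53(19)² + 0.0425(7400) + 3.4(29.9) = 73 − 191.33 + 314.5 + 101.66 = 297.83.
∂Q_d/∂P_y = +3.4, so E_xy = 3.4·(29.9/297.83) ≈ 0.34.
E_xy > 0: the goods are substitutes.

0.34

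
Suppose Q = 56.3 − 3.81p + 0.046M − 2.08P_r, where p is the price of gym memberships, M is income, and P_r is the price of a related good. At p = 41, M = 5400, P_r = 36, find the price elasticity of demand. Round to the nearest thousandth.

First evaluate Q: 56.3 − 3.81(41) + 0.046(5400) − 2.08(36) = 56.3 − 156.21 + 248.4 − 74.88 = 73.61.
∂Q/∂p = −3.81, so E_p = (−3.81)·(41/73.61) ≈ -2.122.
|E_p| > 1: demand is elastic.

-2.122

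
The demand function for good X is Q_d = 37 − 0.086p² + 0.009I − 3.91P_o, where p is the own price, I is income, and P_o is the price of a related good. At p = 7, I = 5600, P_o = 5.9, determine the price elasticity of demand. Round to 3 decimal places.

-0.140

At the given point, Q_d = 37 − 0.086(7)² + 0.009(5600) − 3.91(5.9) = 37 − 4.214 + 50.4 − 23.069 = 60.117.
∂Q_d/∂p = −2·0.086·p = -1.204, so E_p = -1.204·(7/60.117) ≈ -0.140.
|E_p| < 1: demand is inelastic.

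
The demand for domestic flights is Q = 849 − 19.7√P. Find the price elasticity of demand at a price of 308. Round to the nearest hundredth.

At P = 308, Q = 503.2664.
dQ/dP = −19.7/(2√P) = −19.7/(2·17.5499).
Point elasticity E = (dQ/dP)·(P/Q) = -0.5613 × 308/503.2664 ≈ -0.34.
|E| < 1, so demand is inelastic at this price.

-0.34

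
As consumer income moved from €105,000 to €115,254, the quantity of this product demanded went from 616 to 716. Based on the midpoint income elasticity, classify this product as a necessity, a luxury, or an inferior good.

luxury

%ΔQ = (716 − 616)/[(616+716)/2] = 100/666 ≈ 0.1502.
%ΔI = (115,254 − 105,000)/[(105,000+115,254)/2] = 10254/110127 ≈ 0.0931.
E_I = %ΔQ/%ΔI ≈ 1.613.
E_I > 1: normal good (luxury).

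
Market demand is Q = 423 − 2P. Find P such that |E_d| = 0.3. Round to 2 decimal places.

48.81

Set −bP/(a − bP) = −0.3 ⇒ bP = 0.3(a − bP) ⇒ bP(1+0.3) = 0.3·a.
P = 0.3·423/(2·1.3) ≈ 48.81.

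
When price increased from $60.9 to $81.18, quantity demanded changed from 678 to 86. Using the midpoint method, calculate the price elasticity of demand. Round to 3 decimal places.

-5.429

%Δq = (86 − 678)/[(678 + 86)/2] = -592/382 ≈ -1.5497.
%ΔP = (81.18 − 60.9)/[(60.9 + 81.18)/2] = 20.28/71.04 ≈ 0.2855.
Arc elasticity E = %Δq/%ΔP ≈ -1.5497/0.2855 ≈ -5.429.
|E| > 1: demand is elastic over this range.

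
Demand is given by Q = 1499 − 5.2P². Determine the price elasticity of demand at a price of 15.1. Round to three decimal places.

-7.568

At P = 15.1, Q = 313.348.
dQ/dP = −2·5.2·P = −157.04.
Point elasticity E = (dQ/dP)·(P/Q) = -157.04 × 15.1/313.348 ≈ -7.568.
|E| > 1, so demand is elastic at this price.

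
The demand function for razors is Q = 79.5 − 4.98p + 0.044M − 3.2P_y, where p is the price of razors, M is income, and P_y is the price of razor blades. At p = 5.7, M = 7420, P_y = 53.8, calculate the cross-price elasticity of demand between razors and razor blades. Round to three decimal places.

Q = 79.5 − 4.98(5.7) + 0.044(7420) − 3.2(53.8) = 79.5 − 28.386 + 326.48 − 172.16 = 205.434.
∂Q/∂P_y = −3.2, so E_xy = -3.2·(53.8/205.434) ≈ -0.838.
E_xy < 0: the goods are complements.

-0.838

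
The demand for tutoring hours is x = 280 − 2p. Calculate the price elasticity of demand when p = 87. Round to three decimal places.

At p = 87, x = 106.
dx/dp = −2.
Point elasticity E = (dx/dp)·(p/x) = -2 × 87/106 ≈ -1.642.
|E| > 1, so demand is elastic at this price.

-1.642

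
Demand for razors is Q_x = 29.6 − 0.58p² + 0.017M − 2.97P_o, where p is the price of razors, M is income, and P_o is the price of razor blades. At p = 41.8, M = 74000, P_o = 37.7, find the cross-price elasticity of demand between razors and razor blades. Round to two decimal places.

-0.69

Substituting, Q_x = 29.6 − 0.58(41.8)² + 0.017(74000) − 2.97(37.7) = 29.6 − 1013.3992 + 1258 − 111.969 = 162.2318.
∂Q_x/∂P_o = −2.97, so E_xy = -2.97·(37.7/162.2318) ≈ -0.69.
E_xy < 0: the goods are complements.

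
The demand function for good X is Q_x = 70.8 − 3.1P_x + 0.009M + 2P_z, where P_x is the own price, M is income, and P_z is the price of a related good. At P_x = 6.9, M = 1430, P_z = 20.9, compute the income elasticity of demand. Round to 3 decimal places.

0.124

First evaluate Q_x: 70.8 − 3.1(6.9) + 0.009(1430) + 2(20.9) = 70.8 − 21.39 + 12.87 + 41.8 = 104.08.
∂Q_x/∂M = +0.009, so E_I = 0.009·(1430/104.08) ≈ 0.124.
E_I ∈ (0,1): normal good (necessity).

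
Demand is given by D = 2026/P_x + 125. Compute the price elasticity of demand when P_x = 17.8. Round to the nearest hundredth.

-0.48

At P_x = 17.8, D = 238.8202.
dD/dP_x = −2026/P_x² = −6.3944.
Point elasticity E = (dD/dP_x)·(P_x/D) = -6.3944 × 17.8/238.8202 ≈ -0.48.
|E| < 1, so demand is inelastic at this price.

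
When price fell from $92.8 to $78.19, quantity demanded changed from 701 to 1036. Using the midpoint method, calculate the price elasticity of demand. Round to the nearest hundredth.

-2.26

%ΔQ = (1036 − 701)/[(701 + 1036)/2] = 335/868.5 ≈ 0.3857.
%Δp = (78.19 − 92.8)/[(92.8 + 78.19)/2] = -14.61/85.495 ≈ -0.1709.
Arc elasticity E = %ΔQ/%Δp ≈ 0.3857/-0.1709 ≈ -2.26.
|E| > 1: demand is elastic over this range.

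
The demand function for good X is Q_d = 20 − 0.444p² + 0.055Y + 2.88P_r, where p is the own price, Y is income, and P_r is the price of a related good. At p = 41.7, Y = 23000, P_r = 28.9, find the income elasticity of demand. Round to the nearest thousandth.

2.122

Q_d = 20 − 0.444(41.7)² + 0.055(23000) + 2.88(28.9) = 20 − 772.0672 + 1265 + 83.232 = 596.1648.
∂Q_d/∂Y = +0.055, so E_I = 0.055·(23000/596.1648) ≈ 2.122.
E_I > 1: normal good (luxury).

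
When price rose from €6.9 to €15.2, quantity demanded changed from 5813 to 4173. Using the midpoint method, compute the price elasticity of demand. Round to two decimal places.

-0.44

%ΔQ = (4173 − 5813)/[(5813 + 4173)/2] = -1640/4993 ≈ -0.3285.
%ΔP = (15.2 − 6.9)/[(6.9 + 15.2)/2] = 8.3/11.05 ≈ 0.7511.
Arc elasticity E = %ΔQ/%ΔP ≈ -0.3285/0.7511 ≈ -0.44.
|E| < 1: demand is inelastic over this range.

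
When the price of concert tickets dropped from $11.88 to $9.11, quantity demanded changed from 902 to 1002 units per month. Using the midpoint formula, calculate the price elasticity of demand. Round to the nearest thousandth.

-0.398

%Δq = (1002 − 902)/[(902 + 1002)/2] = 100/952 ≈ 0.1050.
%ΔP = (9.11 − 11.88)/[(11.88 + 9.11)/2] = -2.77/10.495 ≈ -0.2639.
Arc elasticity E = %Δq/%ΔP ≈ 0.1050/-0.2639 ≈ -0.398.
|E| < 1: demand is inelastic over this range.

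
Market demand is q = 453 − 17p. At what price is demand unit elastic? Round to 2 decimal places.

For linear demand q = a − bp, E = −bp/(a − bp). |E| = 1 ⇒ bp = a − bp ⇒ p = a/(2b).
p = 453/(2·17) ≈ 13.32.

13.32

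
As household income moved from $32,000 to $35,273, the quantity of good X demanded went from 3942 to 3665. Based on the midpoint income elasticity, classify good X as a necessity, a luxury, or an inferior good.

inferior

%ΔQ = (3665 − 3942)/[(3942+3665)/2] = -277/3803.5 ≈ -0.0728.
%ΔI = (35,273 − 32,000)/[(32,000+35,273)/2] = 3273/33636.5 ≈ 0.0973.
E_I = %ΔQ/%ΔI ≈ -0.748.
E_I < 0: inferior good.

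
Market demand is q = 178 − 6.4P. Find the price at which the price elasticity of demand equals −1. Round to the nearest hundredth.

For linear demand q = a − bP, E = −bP/(a − bP). |E| = 1 ⇒ bP = a − bP ⇒ P = a/(2b).
P = 178/(2·6.4) ≈ 13.91.

13.91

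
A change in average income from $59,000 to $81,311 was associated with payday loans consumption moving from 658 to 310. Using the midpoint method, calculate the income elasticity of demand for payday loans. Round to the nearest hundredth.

-2.26

%ΔQ = (310 − 658)/[(658+310)/2] = -348/484 ≈ -0.7190.
%ΔY = (81,311 − 59,000)/[(59,000+81,311)/2] = 22311/70155.5 ≈ 0.3180.
E_I = %ΔQ/%ΔY ≈ -2.26.
E_I < 0: inferior good.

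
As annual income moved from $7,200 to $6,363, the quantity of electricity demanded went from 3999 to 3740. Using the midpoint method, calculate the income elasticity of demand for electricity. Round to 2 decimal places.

%ΔQ = (3740 − 3999)/[(3999+3740)/2] = -259/3869.5 ≈ -0.0669.
%ΔY = (6,363 − 7,200)/[(7,200+6,363)/2] = -837/6781.5 ≈ -0.1234.
E_I = %ΔQ/%ΔY ≈ 0.54.
E_I ∈ (0,1): normal good (necessity).

0.54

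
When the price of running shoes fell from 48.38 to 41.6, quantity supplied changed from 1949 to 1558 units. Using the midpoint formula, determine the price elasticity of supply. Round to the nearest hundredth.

1.48

%ΔQ = (1558 − 1949)/[(1949 + 1558)/2] = -391/1753.5 ≈ -0.2230.
%Δp = (41.6 − 48.38)/[(48.38 + 41.6)/2] = -6.78/44.99 ≈ -0.1507.
Arc elasticity E = %ΔQ/%Δp ≈ -0.2230/-0.1507 ≈ 1.48.
|E| > 1: supply is elastic over this range.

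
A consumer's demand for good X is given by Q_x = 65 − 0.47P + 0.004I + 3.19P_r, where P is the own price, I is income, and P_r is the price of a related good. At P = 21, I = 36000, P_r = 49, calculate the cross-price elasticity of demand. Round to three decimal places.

0.440

First evaluate Q_x: 65 − 0.47(21) + 0.004(36000) + 3.19(49) = 65 − 9.87 + 144 + 156.31 = 355.44.
∂Q_x/∂P_r = +3.19, so E_xy = 3.19·(49/355.44) ≈ 0.440.
E_xy > 0: the goods are substitutes.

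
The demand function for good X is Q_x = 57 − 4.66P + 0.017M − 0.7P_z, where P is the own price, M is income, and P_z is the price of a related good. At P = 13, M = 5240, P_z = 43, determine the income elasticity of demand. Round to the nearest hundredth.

Evaluating quantity at (P, M, P_z) gives Q_x = 57 − 4.66(13) + 0.017(5240) − 0.7(43) = 57 − 60.58 + 89.08 − 30.1 = 55.4.
∂Q_x/∂M = +0.017, so E_I = 0.017·(5240/55.4) ≈ 1.61.
E_I > 1: normal good (luxury).

1.61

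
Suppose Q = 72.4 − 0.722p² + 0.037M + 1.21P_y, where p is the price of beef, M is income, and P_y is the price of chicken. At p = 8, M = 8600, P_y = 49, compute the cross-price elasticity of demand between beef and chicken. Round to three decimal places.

At the given point, Q = 72.4 − 0.722(8)² + 0.037(8600) + 1.21(49) = 72.4 − 46.208 + 318.2 + 59.29 = 403.682.
∂Q/∂P_y = +1.21, so E_xy = 1.21·(49/403.682) ≈ 0.147.
E_xy > 0: the goods are substitutes.

0.147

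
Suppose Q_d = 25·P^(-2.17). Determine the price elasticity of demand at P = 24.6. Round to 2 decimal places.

For a Cobb–Douglas (constant-elasticity) form Q_d = A·P^α·…, the elasticity with respect to P equals the exponent α at every point.
Here the exponent on P is -2.17, so the price elasticity of demand is -2.17.

-2.17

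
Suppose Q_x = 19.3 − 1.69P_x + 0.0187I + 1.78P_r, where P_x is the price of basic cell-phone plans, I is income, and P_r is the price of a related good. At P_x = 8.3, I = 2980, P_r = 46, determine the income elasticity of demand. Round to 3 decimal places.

Q_x = 19.3 − 1.69(8.3) + 0.0187(2980) + 1.78(46) = 19.3 − 14.027 + 55.726 + 81.88 = 142.879.
∂Q_x/∂I = +0.0187, so E_I = 0.0187·(2980/142.879) ≈ 0.390.
E_I ∈ (0,1): normal good (necessity).

0.390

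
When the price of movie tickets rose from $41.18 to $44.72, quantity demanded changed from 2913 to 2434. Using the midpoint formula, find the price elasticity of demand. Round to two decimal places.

-2.17

%Δq = (2434 − 2913)/[(2913 + 2434)/2] = -479/2673.5 ≈ -0.1792.
%ΔP = (44.72 − 41.18)/[(41.18 + 44.72)/2] = 3.54/42.95 ≈ 0.0824.
Arc elasticity E = %Δq/%ΔP ≈ -0.1792/0.0824 ≈ -2.17.
|E| > 1: demand is elastic over this range.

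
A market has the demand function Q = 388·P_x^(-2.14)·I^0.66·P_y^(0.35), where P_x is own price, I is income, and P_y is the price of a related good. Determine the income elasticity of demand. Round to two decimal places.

For a Cobb–Douglas (constant-elasticity) form Q = A·I^α·…, the elasticity with respect to I equals the exponent α at every point.
Here the exponent on I is 0.66, so the income elasticity of demand is 0.66.

0.66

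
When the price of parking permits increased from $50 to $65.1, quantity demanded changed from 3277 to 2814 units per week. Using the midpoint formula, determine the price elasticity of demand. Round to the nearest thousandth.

-0.579

%Δq = (2814 − 3277)/[(3277 + 2814)/2] = -463/3045.5 ≈ -0.1520.
%Δp = (65.1 − 50)/[(50 + 65.1)/2] = 15.1/57.55 ≈ 0.2624.
Arc elasticity E = %Δq/%Δp ≈ -0.1520/0.2624 ≈ -0.579.
|E| < 1: demand is inelastic over this range.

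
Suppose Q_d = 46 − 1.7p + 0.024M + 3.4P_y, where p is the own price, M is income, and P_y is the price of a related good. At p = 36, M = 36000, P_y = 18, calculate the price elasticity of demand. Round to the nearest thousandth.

-0.067

First evaluate Q_d: 46 − 1.7(36) + 0.024(36000) + 3.4(18) = 46 − 61.2 + 864 + 61.2 = 910.
∂Q_d/∂p = −1.7, so E_p = (−1.7)·(36/910) ≈ -0.067.
|E_p| < 1: demand is inelastic.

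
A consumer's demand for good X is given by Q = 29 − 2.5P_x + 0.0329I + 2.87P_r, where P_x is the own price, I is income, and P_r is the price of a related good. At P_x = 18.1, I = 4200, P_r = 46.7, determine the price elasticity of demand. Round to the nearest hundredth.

Substituting, Q = 29 − 2.5(18.1) + 0.0329(4200) + 2.87(46.7) = 29 − 45.25 + 138.18 + 134.029 = 255.959.
∂Q/∂P_x = −2.5, so E_p = (−2.5)·(18.1/255.959) ≈ -0.18.
|E_p| < 1: demand is inelastic.

-0.18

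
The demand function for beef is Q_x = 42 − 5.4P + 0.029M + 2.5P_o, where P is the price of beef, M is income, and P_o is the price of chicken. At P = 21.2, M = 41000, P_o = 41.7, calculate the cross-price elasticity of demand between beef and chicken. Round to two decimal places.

Evaluating quantity at (P, M, P_o) gives Q_x = 42 − 5.4(21.2) + 0.029(41000) + 2.5(41.7) = 42 − 114.48 + 1189 + 104.25 = 1220.77.
∂Q_x/∂P_o = +2.5, so E_xy = 2.5·(41.7/1220.77) ≈ 0.09.
E_xy > 0: the goods are substitutes.

0.09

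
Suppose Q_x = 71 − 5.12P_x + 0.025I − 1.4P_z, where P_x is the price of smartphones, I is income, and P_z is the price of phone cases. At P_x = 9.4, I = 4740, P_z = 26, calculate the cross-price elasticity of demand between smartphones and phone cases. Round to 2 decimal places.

-0.35

Q_x = 71 − 5.12(9.4) + 0.025(4740) − 1.4(26) = 71 − 48.128 + 118.5 − 36.4 = 104.972.
∂Q_x/∂P_z = −1.4, so E_xy = -1.4·(26/104.972) ≈ -0.35.
E_xy < 0: the goods are complements.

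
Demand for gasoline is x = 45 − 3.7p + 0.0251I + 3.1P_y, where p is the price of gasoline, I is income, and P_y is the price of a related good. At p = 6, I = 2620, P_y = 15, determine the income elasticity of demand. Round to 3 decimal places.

0.487

x = 45 − 3.7(6) + 0.0251(2620) + 3.1(15) = 45 − 22.2 + 65.762 + 46.5 = 135.062.
∂x/∂I = +0.0251, so E_I = 0.0251·(2620/135.062) ≈ 0.487.
E_I ∈ (0,1): normal good (necessity).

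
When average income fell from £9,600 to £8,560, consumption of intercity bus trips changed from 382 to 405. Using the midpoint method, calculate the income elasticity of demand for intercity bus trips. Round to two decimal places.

-0.51

%ΔQ = (405 − 382)/[(382+405)/2] = 23/393.5 ≈ 0.0584.
%ΔM = (8,560 − 9,600)/[(9,600+8,560)/2] = -1040/9080 ≈ -0.1145.
E_I = %ΔQ/%ΔM ≈ -0.51.
E_I < 0: inferior good.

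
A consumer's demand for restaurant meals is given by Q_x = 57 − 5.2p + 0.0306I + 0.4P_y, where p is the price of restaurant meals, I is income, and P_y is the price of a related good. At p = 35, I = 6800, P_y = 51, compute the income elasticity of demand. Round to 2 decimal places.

Substituting, Q_x = 57 − 5.2(35) + 0.0306(6800) + 0.4(51) = 57 − 182 + 208.08 + 20.4 = 103.48.
∂Q_x/∂I = +0.0306, so E_I = 0.0306·(6800/103.48) ≈ 2.01.
E_I > 1: normal good (luxury).

2.01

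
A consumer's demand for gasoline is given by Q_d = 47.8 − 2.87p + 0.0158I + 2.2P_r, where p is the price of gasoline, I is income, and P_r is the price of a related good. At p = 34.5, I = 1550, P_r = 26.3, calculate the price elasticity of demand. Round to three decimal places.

Evaluating quantity at (p, I, P_r) gives Q_d = 47.8 − 2.87(34.5) + 0.0158(1550) + 2.2(26.3) = 47.8 − 99.015 + 24.49 + 57.86 = 31.135.
∂Q_d/∂p = −2.87, so E_p = (−2.87)·(34.5/31.135) ≈ -3.180.
|E_p| > 1: demand is elastic.

-3.180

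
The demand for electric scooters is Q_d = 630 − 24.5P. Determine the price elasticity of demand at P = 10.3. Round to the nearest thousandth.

At P = 10.3, Q_d = 377.65.
dQ_d/dP = −24.5.
Point elasticity E = (dQ_d/dP)·(P/Q_d) = -24.5 × 10.3/377.65 ≈ -0.668.
|E| < 1, so demand is inelastic at this price.

-0.668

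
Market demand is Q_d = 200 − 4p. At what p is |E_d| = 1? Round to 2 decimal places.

For linear demand Q_d = a − bp, E = −bp/(a − bp). |E| = 1 ⇒ bp = a − bp ⇒ p = a/(2b).
p = 200/(2·4) = 25.00.

25.00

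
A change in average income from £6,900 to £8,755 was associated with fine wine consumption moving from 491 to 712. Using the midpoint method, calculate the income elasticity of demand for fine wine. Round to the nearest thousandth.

1.550

%ΔQ = (712 − 491)/[(491+712)/2] = 221/601.5 ≈ 0.3674.
%ΔI = (8,755 − 6,900)/[(6,900+8,755)/2] = 1855/7827.5 ≈ 0.2370.
E_I = %ΔQ/%ΔI ≈ 1.550.
E_I > 1: normal good (luxury).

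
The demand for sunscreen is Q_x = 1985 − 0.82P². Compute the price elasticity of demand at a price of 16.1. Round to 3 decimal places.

-0.240

At P = 16.1, Q_x = 1772.4478.
dQ_x/dP = −2·0.82·P = −26.404.
Point elasticity E = (dQ_x/dP)·(P/Q_x) = -26.404 × 16.1/1772.4478 ≈ -0.240.
|E| < 1, so demand is inelastic at this price.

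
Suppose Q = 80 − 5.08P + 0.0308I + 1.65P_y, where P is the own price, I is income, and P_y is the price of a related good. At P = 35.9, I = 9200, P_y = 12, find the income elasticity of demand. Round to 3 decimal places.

1.411

Q = 80 − 5.08(35.9) + 0.0308(9200) + 1.65(12) = 80 − 182.372 + 283.36 + 19.8 = 200.788.
∂Q/∂I = +0.0308, so E_I = 0.0308·(9200/200.788) ≈ 1.411.
E_I > 1: normal good (luxury).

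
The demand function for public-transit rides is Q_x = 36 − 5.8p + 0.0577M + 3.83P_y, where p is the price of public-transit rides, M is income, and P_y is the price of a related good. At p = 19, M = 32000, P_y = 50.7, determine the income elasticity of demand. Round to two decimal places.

0.94

Substituting, Q_x = 36 − 5.8(19) + 0.0577(32000) + 3.83(50.7) = 36 − 110.2 + 1846.4 + 194.181 = 1966.381.
∂Q_x/∂M = +0.0577, so E_I = 0.0577·(32000/1966.381) ≈ 0.94.
E_I ∈ (0,1): normal good (necessity).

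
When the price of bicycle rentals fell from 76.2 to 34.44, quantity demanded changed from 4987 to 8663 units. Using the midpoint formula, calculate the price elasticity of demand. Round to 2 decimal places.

%ΔQ = (8663 − 4987)/[(4987 + 8663)/2] = 3676/6825 ≈ 0.5386.
%ΔP = (34.44 − 76.2)/[(76.2 + 34.44)/2] = -41.76/55.32 ≈ -0.7549.
Arc elasticity E = %ΔQ/%ΔP ≈ 0.5386/-0.7549 ≈ -0.71.
|E| < 1: demand is inelastic over this range.

-0.71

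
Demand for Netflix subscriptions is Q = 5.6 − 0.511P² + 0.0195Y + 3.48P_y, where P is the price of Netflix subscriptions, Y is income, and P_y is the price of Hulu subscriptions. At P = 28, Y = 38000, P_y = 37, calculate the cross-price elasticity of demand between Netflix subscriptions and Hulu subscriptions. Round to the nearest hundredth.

At the given point, Q = 5.6 − 0.511(28)² + 0.0195(38000) + 3.48(37) = 5.6 − 400.624 + 741 + 128.76 = 474.736.
∂Q/∂P_y = +3.48, so E_xy = 3.48·(37/474.736) ≈ 0.27.
E_xy > 0: the goods are substitutes.

0.27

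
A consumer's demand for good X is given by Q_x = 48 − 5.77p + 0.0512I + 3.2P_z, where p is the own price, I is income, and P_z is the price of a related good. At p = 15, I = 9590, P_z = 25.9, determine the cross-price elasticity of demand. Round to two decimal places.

0.15

Q_x = 48 − 5.77(15) + 0.0512(9590) + 3.2(25.9) = 48 − 86.55 + 491.008 + 82.88 = 535.338.
∂Q_x/∂P_z = +3.2, so E_xy = 3.2·(25.9/535.338) ≈ 0.15.
E_xy > 0: the goods are substitutes.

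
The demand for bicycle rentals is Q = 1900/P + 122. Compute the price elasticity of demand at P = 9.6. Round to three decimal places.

-0.619

At P = 9.6, Q = 319.9167.
dQ/dP = −1900/P² = −20.6163.
Point elasticity E = (dQ/dP)·(P/Q) = -20.6163 × 9.6/319.9167 ≈ -0.619.
|E| < 1, so demand is inelastic at this price.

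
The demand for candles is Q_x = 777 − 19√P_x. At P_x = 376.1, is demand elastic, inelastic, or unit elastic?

At P_x = 376.1, Q_x = 408.5273.
dQ_x/dP_x = −19/(2√P_x) = −19/(2·19.3933).
Point elasticity E = (dQ_x/dP_x)·(P_x/Q_x) = -0.4899 × 376.1/408.5273 ≈ -0.451.
|E| ≈ 0.451 < 1, so demand is inelastic.

inelastic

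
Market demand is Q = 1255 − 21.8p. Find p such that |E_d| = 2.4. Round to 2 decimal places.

40.64

Set −bp/(a − bp) = −2.4 ⇒ bp = 2.4(a − bp) ⇒ bp(1+2.4) = 2.4·a.
p = 2.4·1255/(21.8·3.4) ≈ 40.64.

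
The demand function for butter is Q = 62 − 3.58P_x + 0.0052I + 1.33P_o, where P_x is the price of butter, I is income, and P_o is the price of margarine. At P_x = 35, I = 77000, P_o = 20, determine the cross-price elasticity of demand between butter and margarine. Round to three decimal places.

0.073

Substituting, Q = 62 − 3.58(35) + 0.0052(77000) + 1.33(20) = 62 − 125.3 + 400.4 + 26.6 = 363.7.
∂Q/∂P_o = +1.33, so E_xy = 1.33·(20/363.7) ≈ 0.073.
E_xy > 0: the goods are substitutes.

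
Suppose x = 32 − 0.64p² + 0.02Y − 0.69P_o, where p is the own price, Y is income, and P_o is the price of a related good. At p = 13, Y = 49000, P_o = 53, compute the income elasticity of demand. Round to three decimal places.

At the given point, x = 32 − 0.64(13)² + 0.02(49000) − 0.69(53) = 32 − 108.16 + 980 − 36.57 = 867.27.
∂x/∂Y = +0.02, so E_I = 0.02·(49000/867.27) ≈ 1.130.
E_I > 1: normal good (luxury).

1.130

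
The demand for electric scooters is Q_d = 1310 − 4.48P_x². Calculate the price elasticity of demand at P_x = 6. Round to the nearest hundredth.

At P_x = 6, Q_d = 1148.72.
dQ_d/dP_x = −2·4.48·P_x = −53.76.
Point elasticity E = (dQ_d/dP_x)·(P_x/Q_d) = -53.76 × 6/1148.72 ≈ -0.28.
|E| < 1, so demand is inelastic at this price.

-0.28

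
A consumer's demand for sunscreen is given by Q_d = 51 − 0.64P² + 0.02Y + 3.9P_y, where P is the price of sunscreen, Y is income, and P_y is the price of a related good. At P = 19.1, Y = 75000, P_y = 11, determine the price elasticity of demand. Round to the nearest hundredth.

Substituting, Q_d = 51 − 0.64(19.1)² + 0.02(75000) + 3.9(11) = 51 − 233.4784 + 1500 + 42.9 = 1360.4216.
∂Q_d/∂P = −2·0.64·P = -24.448, so E_p = -24.448·(19.1/1360.4216) ≈ -0.34.
|E_p| < 1: demand is inelastic.

-0.34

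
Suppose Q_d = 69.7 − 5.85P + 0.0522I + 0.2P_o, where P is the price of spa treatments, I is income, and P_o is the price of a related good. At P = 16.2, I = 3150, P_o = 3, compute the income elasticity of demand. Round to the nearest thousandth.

First evaluate Q_d: 69.7 − 5.85(16.2) + 0.0522(3150) + 0.2(3) = 69.7 − 94.77 + 164.43 + 0.6 = 139.96.
∂Q_d/∂I = +0.0522, so E_I = 0.0522·(3150/139.96) ≈ 1.175.
E_I > 1: normal good (luxury).

1.175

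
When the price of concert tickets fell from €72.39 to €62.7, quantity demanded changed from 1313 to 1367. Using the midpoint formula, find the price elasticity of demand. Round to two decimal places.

%ΔQ = (1367 − 1313)/[(1313 + 1367)/2] = 54/1340 ≈ 0.0403.
%ΔP = (62.7 − 72.39)/[(72.39 + 62.7)/2] = -9.69/67.545 ≈ -0.1435.
Arc elasticity E = %ΔQ/%ΔP ≈ 0.0403/-0.1435 ≈ -0.28.
|E| < 1: demand is inelastic over this range.

-0.28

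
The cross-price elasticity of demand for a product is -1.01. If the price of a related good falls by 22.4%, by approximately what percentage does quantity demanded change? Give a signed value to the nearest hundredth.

22.62

%ΔQ ≈ E × %ΔP_y = (-1.01) × (-22.4%) ≈ 22.62%.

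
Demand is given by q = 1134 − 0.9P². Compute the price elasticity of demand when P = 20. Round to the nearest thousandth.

At P = 20, q = 774.
dq/dP = −2·0.9·P = −36.
Point elasticity E = (dq/dP)·(P/q) = -36 × 20/774 ≈ -0.930.
|E| < 1, so demand is inelastic at this price.

-0.930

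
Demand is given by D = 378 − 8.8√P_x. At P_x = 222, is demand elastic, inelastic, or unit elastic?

At P_x = 222, D = 246.883.
dD/dP_x = −8.8/(2√P_x) = −8.8/(2·14.8997).
Point elasticity E = (dD/dP_x)·(P_x/D) = -0.2953 × 222/246.883 ≈ -0.266.
|E| ≈ 0.266 < 1, so demand is inelastic.

inelastic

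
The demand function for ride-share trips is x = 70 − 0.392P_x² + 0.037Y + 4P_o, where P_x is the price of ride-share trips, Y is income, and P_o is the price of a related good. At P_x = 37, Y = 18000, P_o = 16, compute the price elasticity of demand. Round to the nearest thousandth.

-4.076

Substituting, x = 70 − 0.392(37)² + 0.037(18000) + 4(16) = 70 − 536.648 + 666 + 64 = 263.352.
∂x/∂P_x = −2·0.392·P_x = -29.008, so E_p = -29.008·(37/263.352) ≈ -4.076.
|E_p| > 1: demand is elastic.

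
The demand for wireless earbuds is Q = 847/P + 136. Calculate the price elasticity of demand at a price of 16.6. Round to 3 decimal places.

-0.273

At P = 16.6, Q = 187.0241.
dQ/dP = −847/P² = −3.0737.
Point elasticity E = (dQ/dP)·(P/Q) = -3.0737 × 16.6/187.0241 ≈ -0.273.
|E| < 1, so demand is inelastic at this price.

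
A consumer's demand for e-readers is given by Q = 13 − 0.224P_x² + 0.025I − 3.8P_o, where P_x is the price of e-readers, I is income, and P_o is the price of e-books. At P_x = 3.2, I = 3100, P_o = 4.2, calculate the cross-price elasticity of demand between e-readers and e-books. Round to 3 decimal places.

-0.221

Evaluating quantity at (P_x, I, P_o) gives Q = 13 − 0.224(3.2)² + 0.025(3100) − 3.8(4.2) = 13 − 2.2938 + 77.5 − 15.96 = 72.2462.
∂Q/∂P_o = −3.8, so E_xy = -3.8·(4.2/72.2462) ≈ -0.221.
E_xy < 0: the goods are complements.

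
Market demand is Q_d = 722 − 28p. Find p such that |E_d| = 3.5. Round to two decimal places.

Set −bp/(a − bp) = −3.5 ⇒ bp = 3.5(a − bp) ⇒ bp(1+3.5) = 3.5·a.
p = 3.5·722/(28·4.5) ≈ 20.06.

20.06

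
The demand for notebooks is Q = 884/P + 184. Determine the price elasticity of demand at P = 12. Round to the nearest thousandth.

At P = 12, Q = 257.6667.
dQ/dP = −884/P² = −6.1389.
Point elasticity E = (dQ/dP)·(P/Q) = -6.1389 × 12/257.6667 ≈ -0.286.
|E| < 1, so demand is inelastic at this price.

-0.286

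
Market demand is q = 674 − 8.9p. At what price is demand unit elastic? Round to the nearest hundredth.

For linear demand q = a − bp, E = −bp/(a − bp). |E| = 1 ⇒ bp = a − bp ⇒ p = a/(2b).
p = 674/(2·8.9) ≈ 37.87.

37.87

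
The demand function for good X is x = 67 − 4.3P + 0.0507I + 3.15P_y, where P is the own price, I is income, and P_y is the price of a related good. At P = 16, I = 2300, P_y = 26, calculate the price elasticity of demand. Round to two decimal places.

x = 67 − 4.3(16) + 0.0507(2300) + 3.15(26) = 67 − 68.8 + 116.61 + 81.9 = 196.71.
∂x/∂P = −4.3, so E_p = (−4.3)·(16/196.71) ≈ -0.35.
|E_p| < 1: demand is inelastic.

-0.35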